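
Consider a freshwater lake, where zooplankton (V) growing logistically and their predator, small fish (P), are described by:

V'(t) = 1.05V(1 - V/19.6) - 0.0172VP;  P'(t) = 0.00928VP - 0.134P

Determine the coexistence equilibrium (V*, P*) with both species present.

V* ≈ 14.4, P* ≈ 16.1

From dP/dt = 0 with P > 0: 0.00928V* = 0.134, so V* = 14.4.
Substitute into dV/dt = 0: 1.05(1 - 14.4/19.6) = 0.0172P*.
The bracket is 0.263, giving P* = 0.276/0.0172 = 16.1.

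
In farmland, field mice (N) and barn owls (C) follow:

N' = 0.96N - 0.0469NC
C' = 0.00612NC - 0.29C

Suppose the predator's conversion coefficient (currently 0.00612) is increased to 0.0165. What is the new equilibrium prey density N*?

N* ≈ 17.6

At the interior fixed point, setting dC/dt = 0 with C > 0 fixes N* = (predator death rate)/(NC coefficient) — independent of the other coefficients.
With the change, N* = 0.29/0.0165 = 17.6; it falls from 47.4.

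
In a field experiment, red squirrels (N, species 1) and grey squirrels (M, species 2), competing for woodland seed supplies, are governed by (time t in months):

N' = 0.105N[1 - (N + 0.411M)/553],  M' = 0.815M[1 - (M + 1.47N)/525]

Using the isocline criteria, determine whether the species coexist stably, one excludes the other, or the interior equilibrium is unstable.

Compare the nullcline intercepts: K1/α12 = 553/0.411 = 1350 > K2 = 525; K2/α21 = 525/1.47 = 357 < K1 = 553.
Since the inequalities point opposite ways, species 1 can invade but species 2 cannot.

species 1 excludes species 2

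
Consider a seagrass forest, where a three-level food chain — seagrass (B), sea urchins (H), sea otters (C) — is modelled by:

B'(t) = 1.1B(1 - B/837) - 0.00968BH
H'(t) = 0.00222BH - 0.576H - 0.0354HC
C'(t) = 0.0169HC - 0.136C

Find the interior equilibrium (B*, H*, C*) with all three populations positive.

B* ≈ 778, H* ≈ 8.05, C* ≈ 32.5

From dC/dt = 0: 0.0169H* = 0.136, so H* = 8.05.
From dB/dt = 0: 1.1(1 - B*/837) = 0.00968·8.05, giving B* = 837·(1 - 0.0708) = 778.
From dH/dt = 0: 0.00222·778 - 0.576 = 0.0354C*, so C* = 1.15/0.0354 = 32.5.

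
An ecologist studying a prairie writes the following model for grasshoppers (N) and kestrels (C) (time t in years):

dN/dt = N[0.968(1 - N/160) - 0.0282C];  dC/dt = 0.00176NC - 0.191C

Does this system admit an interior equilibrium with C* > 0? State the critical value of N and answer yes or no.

The predator equation gives dC/dt > 0 only when N > 0.191/0.00176 = 109.
Without the predator, N → K = 160. Since 160 > 109, the predator can invade and persist.

Threshold N = 109; K > 109, so yes, the predator persists.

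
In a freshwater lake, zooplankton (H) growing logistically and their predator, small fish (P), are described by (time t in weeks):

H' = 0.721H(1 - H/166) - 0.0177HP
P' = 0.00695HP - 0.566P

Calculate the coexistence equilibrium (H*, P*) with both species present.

H* ≈ 81.4, P* ≈ 20.8

From dP/dt = 0 with P > 0: 0.00695H* = 0.566, so H* = 81.4.
Substitute into dH/dt = 0: 0.721(1 - 81.4/166) = 0.0177P*.
The bracket is 0.509, giving P* = 0.367/0.0177 = 20.8.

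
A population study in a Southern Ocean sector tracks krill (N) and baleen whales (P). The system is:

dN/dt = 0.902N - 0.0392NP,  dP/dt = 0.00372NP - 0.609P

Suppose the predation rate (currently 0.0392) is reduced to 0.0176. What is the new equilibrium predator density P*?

At the interior fixed point, setting dN/dt = 0 with N > 0 fixes P* = (prey growth rate)/(NP coefficient) — independent of the other coefficients.
With the change, P* = 0.902/0.0176 = 51.2; it rises from 23.

P* ≈ 51.2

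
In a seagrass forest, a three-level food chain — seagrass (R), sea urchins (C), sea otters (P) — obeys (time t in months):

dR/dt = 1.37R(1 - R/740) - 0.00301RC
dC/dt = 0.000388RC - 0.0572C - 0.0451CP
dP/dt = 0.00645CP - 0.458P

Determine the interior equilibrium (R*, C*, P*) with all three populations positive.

R* ≈ 625, C* ≈ 71, P* ≈ 4.1

From dP/dt = 0: 0.00645C* = 0.458, so C* = 71.
From dR/dt = 0: 1.37(1 - R*/740) = 0.00301·71, giving R* = 740·(1 - 0.156) = 625.
From dC/dt = 0: 0.000388·625 - 0.0572 = 0.0451P*, so P* = 0.185/0.0451 = 4.1.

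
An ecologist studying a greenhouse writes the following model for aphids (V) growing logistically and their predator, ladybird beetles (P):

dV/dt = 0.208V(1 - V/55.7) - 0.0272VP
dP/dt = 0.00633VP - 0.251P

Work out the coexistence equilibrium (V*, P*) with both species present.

From dP/dt = 0 with P > 0: 0.00633V* = 0.251, so V* = 39.7.
Substitute into dV/dt = 0: 0.208(1 - 39.7/55.7) = 0.0272P*.
The bracket is 0.288, giving P* = 0.0599/0.0272 = 2.2.

V* ≈ 39.7, P* ≈ 2.2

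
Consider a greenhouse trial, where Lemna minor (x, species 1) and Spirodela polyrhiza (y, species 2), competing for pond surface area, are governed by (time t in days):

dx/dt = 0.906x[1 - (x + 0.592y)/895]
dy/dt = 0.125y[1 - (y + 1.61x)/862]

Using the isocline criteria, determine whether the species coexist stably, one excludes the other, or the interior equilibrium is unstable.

Compare the nullcline intercepts: K1/α12 = 895/0.592 = 1510 > K2 = 862; K2/α21 = 862/1.61 = 535 < K1 = 895.
Since the inequalities point opposite ways, species 1 can invade but species 2 cannot.

species 1 excludes species 2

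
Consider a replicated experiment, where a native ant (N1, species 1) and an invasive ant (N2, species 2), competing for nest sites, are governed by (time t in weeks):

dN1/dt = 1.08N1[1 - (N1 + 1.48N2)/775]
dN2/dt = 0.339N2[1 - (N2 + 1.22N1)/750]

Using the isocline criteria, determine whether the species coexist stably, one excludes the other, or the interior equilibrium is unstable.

unstable coexistence (outcome depends on initial conditions)

Compare the nullcline intercepts: K1/α12 = 775/1.48 = 524 < K2 = 750; K2/α21 = 750/1.22 = 615 < K1 = 775.
Since both are reversed, neither can invade when rare; the interior point is a saddle.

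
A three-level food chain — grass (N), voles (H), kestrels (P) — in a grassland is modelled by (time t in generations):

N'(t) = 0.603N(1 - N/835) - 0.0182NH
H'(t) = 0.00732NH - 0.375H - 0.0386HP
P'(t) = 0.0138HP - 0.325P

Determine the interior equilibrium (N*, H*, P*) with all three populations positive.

From dP/dt = 0: 0.0138H* = 0.325, so H* = 23.6.
From dN/dt = 0: 0.603(1 - N*/835) = 0.0182·23.6, giving N* = 835·(1 - 0.711) = 241.
From dH/dt = 0: 0.00732·241 - 0.375 = 0.0386P*, so P* = 1.39/0.0386 = 36.1.

N* ≈ 241, H* ≈ 23.6, P* ≈ 36.1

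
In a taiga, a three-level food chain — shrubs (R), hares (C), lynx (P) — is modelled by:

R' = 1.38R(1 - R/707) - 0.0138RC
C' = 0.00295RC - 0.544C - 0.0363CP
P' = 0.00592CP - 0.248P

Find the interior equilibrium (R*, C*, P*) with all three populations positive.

From dP/dt = 0: 0.00592C* = 0.248, so C* = 41.9.
From dR/dt = 0: 1.38(1 - R*/707) = 0.0138·41.9, giving R* = 707·(1 - 0.419) = 411.
From dC/dt = 0: 0.00295·411 - 0.544 = 0.0363P*, so P* = 0.668/0.0363 = 18.4.

R* ≈ 411, C* ≈ 41.9, P* ≈ 18.4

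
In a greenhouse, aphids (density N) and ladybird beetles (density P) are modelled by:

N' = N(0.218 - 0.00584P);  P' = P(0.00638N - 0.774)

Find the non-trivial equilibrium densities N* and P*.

N* ≈ 121, P* ≈ 37.3

Set dP/dt = 0 with P > 0: 0.00638N - 0.774 = 0, so N* = 0.774/0.00638 = 121.
Set dN/dt = 0 with N > 0: 0.218 - 0.00584P = 0, so P* = 0.218/0.00584 = 37.3.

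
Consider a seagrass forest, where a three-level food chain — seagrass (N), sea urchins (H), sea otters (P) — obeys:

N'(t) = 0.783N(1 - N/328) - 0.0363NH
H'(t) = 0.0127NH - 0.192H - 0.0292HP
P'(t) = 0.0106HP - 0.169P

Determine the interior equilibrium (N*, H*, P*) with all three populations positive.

From dP/dt = 0: 0.0106H* = 0.169, so H* = 15.9.
From dN/dt = 0: 0.783(1 - N*/328) = 0.0363·15.9, giving N* = 328·(1 - 0.739) = 85.6.
From dH/dt = 0: 0.0127·85.6 - 0.192 = 0.0292P*, so P* = 0.895/0.0292 = 30.6.

N* ≈ 85.6, H* ≈ 15.9, P* ≈ 30.6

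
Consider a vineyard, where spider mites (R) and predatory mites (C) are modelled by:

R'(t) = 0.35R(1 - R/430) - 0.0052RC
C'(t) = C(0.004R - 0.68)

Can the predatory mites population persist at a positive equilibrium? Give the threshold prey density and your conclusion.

Threshold R = 170; K > 170, so yes, the predator persists.

The predator equation gives dC/dt > 0 only when R > 0.68/0.004 = 170.
Without the predator, R → K = 430. Since 430 > 170, the predator can invade and persist.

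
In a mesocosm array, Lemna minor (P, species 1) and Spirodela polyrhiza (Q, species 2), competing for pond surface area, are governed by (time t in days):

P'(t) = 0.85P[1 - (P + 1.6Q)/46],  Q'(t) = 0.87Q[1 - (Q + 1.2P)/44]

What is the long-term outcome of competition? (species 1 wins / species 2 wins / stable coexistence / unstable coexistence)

unstable coexistence (outcome depends on initial conditions)

Compare the nullcline intercepts: K1/α12 = 46/1.6 = 28.8 < K2 = 44; K2/α21 = 44/1.2 = 36.7 < K1 = 46.
Since both are reversed, neither can invade when rare; the interior point is a saddle.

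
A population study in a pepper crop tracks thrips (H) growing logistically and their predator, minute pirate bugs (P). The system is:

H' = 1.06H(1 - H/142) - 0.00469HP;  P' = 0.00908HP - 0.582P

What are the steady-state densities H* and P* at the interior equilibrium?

H* ≈ 64.1, P* ≈ 124

From dP/dt = 0 with P > 0: 0.00908H* = 0.582, so H* = 64.1.
Substitute into dH/dt = 0: 1.06(1 - 64.1/142) = 0.00469P*.
The bracket is 0.549, giving P* = 0.582/0.00469 = 124.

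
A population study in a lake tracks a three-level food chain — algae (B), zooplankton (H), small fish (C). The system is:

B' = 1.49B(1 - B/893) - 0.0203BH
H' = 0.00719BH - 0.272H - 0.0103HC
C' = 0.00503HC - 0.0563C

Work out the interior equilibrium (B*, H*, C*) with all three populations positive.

B* ≈ 757, H* ≈ 11.2, C* ≈ 502

From dC/dt = 0: 0.00503H* = 0.0563, so H* = 11.2.
From dB/dt = 0: 1.49(1 - B*/893) = 0.0203·11.2, giving B* = 893·(1 - 0.152) = 757.
From dH/dt = 0: 0.00719·757 - 0.272 = 0.0103C*, so C* = 5.17/0.0103 = 502.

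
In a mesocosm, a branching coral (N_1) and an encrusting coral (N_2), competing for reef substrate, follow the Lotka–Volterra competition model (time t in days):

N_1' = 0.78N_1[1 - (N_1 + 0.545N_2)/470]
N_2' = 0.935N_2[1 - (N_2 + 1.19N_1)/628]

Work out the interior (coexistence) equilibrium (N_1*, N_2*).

N_1* ≈ 363, N_2* ≈ 195

Setting both brackets to zero gives the nullclines N_1 + 0.545N_2 = 470 and 1.19N_1 + N_2 = 628.
Substituting N_2 = 628 - 1.19N_1 into the first: N_1(1 - 0.545·1.19) = 470 - 0.545·628.
So N_1* = 128/0.351 = 363, and then N_2* = 628 - 1.19·363 = 195.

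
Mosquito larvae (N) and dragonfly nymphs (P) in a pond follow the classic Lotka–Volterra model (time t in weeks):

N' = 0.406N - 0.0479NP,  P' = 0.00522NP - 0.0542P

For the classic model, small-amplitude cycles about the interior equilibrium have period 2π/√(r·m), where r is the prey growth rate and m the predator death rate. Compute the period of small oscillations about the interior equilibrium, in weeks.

Here r = 0.406 and m = 0.0542, so r·m = 0.022.
ω = √0.022 = 0.148 per week, hence T = 2π/ω ≈ 42.4 weeks.

T ≈ 42.4 weeks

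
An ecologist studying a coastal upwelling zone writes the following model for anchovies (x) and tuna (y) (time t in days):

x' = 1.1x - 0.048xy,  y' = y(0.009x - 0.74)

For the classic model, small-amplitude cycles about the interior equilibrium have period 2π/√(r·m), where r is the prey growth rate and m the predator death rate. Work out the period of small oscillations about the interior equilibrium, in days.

T ≈ 6.96 days

Here r = 1.1 and m = 0.74, so r·m = 0.814.
ω = √0.814 = 0.902 per day, hence T = 2π/ω ≈ 6.96 days.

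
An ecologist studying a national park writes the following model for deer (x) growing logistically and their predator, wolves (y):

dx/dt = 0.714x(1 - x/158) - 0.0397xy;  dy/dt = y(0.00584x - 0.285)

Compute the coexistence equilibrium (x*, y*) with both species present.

x* ≈ 48.8, y* ≈ 12.4

From dy/dt = 0 with y > 0: 0.00584x* = 0.285, so x* = 48.8.
Substitute into dx/dt = 0: 0.714(1 - 48.8/158) = 0.0397y*.
The bracket is 0.691, giving y* = 0.493/0.0397 = 12.4.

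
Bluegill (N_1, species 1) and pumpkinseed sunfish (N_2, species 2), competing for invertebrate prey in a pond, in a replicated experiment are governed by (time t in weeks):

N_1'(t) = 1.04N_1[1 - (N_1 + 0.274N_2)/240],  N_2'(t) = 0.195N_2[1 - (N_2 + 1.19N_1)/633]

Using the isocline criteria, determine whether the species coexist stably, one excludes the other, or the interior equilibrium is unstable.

stable coexistence

Compare the nullcline intercepts: K1/α12 = 240/0.274 = 876 > K2 = 633; K2/α21 = 633/1.19 = 532 > K1 = 240.
Since both inequalities hold, each species can invade when rare, so the interior equilibrium is stable.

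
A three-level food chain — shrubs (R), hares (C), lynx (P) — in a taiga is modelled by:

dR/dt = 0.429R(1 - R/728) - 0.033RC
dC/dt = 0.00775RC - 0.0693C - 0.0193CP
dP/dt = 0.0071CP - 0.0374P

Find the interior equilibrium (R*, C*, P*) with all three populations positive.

From dP/dt = 0: 0.0071C* = 0.0374, so C* = 5.27.
From dR/dt = 0: 0.429(1 - R*/728) = 0.033·5.27, giving R* = 728·(1 - 0.405) = 433.
From dC/dt = 0: 0.00775·433 - 0.0693 = 0.0193P*, so P* = 3.29/0.0193 = 170.

R* ≈ 433, C* ≈ 5.27, P* ≈ 170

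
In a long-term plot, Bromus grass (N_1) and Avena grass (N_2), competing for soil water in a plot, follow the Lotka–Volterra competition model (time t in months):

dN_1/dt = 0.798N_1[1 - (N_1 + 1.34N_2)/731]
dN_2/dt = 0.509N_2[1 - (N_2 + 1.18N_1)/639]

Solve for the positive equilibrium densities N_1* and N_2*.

Setting both brackets to zero gives the nullclines N_1 + 1.34N_2 = 731 and 1.18N_1 + N_2 = 639.
Substituting N_2 = 639 - 1.18N_1 into the first: N_1(1 - 1.34·1.18) = 731 - 1.34·639.
So N_1* = -125/-0.581 = 216, and then N_2* = 639 - 1.18·216 = 385.

N_1* ≈ 216, N_2* ≈ 385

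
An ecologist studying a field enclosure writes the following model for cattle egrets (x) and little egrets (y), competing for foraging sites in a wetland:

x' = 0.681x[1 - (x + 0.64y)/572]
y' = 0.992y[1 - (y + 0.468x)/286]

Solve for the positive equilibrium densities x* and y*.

Setting both brackets to zero gives the nullclines x + 0.64y = 572 and 0.468x + y = 286.
Substituting y = 286 - 0.468x into the first: x(1 - 0.64·0.468) = 572 - 0.64·286.
So x* = 389/0.7 = 555, and then y* = 286 - 0.468·555 = 26.1.

x* ≈ 555, y* ≈ 26.1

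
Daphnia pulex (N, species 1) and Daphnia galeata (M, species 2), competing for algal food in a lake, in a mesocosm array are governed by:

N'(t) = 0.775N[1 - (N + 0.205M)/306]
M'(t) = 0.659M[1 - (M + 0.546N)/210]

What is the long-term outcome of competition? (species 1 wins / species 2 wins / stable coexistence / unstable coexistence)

stable coexistence

Compare the nullcline intercepts: K1/α12 = 306/0.205 = 1490 > K2 = 210; K2/α21 = 210/0.546 = 385 > K1 = 306.
Since both inequalities hold, each species can invade when rare, so the interior equilibrium is stable.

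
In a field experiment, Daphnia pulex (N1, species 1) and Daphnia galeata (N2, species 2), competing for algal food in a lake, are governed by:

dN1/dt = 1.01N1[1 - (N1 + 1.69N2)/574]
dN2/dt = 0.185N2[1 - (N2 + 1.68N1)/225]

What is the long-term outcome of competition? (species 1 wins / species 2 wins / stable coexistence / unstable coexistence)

species 1 excludes species 2

Compare the nullcline intercepts: K1/α12 = 574/1.69 = 340 > K2 = 225; K2/α21 = 225/1.68 = 134 < K1 = 574.
Since the inequalities point opposite ways, species 1 can invade but species 2 cannot.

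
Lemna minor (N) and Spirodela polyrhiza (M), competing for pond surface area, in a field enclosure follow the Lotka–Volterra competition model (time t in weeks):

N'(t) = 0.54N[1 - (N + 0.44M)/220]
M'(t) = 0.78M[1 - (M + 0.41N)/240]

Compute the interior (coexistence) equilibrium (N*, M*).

N* ≈ 140, M* ≈ 183

Setting both brackets to zero gives the nullclines N + 0.44M = 220 and 0.41N + M = 240.
Substituting M = 240 - 0.41N into the first: N(1 - 0.44·0.41) = 220 - 0.44·240.
So N* = 114/0.82 = 140, and then M* = 240 - 0.41·140 = 183.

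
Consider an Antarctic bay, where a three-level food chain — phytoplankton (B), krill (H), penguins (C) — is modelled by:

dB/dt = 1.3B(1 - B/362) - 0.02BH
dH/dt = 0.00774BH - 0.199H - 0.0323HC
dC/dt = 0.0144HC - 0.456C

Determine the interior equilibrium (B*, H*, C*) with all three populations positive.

B* ≈ 186, H* ≈ 31.7, C* ≈ 38.3

From dC/dt = 0: 0.0144H* = 0.456, so H* = 31.7.
From dB/dt = 0: 1.3(1 - B*/362) = 0.02·31.7, giving B* = 362·(1 - 0.487) = 186.
From dH/dt = 0: 0.00774·186 - 0.199 = 0.0323C*, so C* = 1.24/0.0323 = 38.3.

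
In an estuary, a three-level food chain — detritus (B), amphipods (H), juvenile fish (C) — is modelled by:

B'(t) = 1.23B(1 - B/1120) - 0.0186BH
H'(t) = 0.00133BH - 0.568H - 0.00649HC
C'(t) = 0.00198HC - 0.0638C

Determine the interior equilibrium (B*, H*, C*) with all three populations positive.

B* ≈ 574, H* ≈ 32.2, C* ≈ 30.2

From dC/dt = 0: 0.00198H* = 0.0638, so H* = 32.2.
From dB/dt = 0: 1.23(1 - B*/1120) = 0.0186·32.2, giving B* = 1120·(1 - 0.487) = 574.
From dH/dt = 0: 0.00133·574 - 0.568 = 0.00649C*, so C* = 0.196/0.00649 = 30.2.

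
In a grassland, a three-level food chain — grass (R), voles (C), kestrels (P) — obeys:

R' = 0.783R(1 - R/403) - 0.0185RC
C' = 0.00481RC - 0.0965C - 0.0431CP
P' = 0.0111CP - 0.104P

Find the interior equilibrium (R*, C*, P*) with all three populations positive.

From dP/dt = 0: 0.0111C* = 0.104, so C* = 9.37.
From dR/dt = 0: 0.783(1 - R*/403) = 0.0185·9.37, giving R* = 403·(1 - 0.221) = 314.
From dC/dt = 0: 0.00481·314 - 0.0965 = 0.0431P*, so P* = 1.41/0.0431 = 32.8.

R* ≈ 314, C* ≈ 9.37, P* ≈ 32.8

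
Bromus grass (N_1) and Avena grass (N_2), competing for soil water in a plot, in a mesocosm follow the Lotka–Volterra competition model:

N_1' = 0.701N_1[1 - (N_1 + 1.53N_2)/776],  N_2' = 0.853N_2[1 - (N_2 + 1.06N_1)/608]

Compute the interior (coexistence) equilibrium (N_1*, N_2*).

N_1* ≈ 248, N_2* ≈ 345

Setting both brackets to zero gives the nullclines N_1 + 1.53N_2 = 776 and 1.06N_1 + N_2 = 608.
Substituting N_2 = 608 - 1.06N_1 into the first: N_1(1 - 1.53·1.06) = 776 - 1.53·608.
So N_1* = -154/-0.622 = 248, and then N_2* = 608 - 1.06·248 = 345.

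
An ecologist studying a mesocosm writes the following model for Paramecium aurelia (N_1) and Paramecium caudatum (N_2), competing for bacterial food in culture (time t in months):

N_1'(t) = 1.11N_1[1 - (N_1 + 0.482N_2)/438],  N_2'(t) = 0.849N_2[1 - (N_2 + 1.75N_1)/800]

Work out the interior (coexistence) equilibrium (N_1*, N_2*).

Setting both brackets to zero gives the nullclines N_1 + 0.482N_2 = 438 and 1.75N_1 + N_2 = 800.
Substituting N_2 = 800 - 1.75N_1 into the first: N_1(1 - 0.482·1.75) = 438 - 0.482·800.
So N_1* = 52.4/0.157 = 335, and then N_2* = 800 - 1.75·335 = 214.

N_1* ≈ 335, N_2* ≈ 214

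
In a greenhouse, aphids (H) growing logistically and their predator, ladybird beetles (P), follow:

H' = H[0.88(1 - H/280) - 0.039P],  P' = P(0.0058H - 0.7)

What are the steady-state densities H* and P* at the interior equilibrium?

From dP/dt = 0 with P > 0: 0.0058H* = 0.7, so H* = 121.
Substitute into dH/dt = 0: 0.88(1 - 121/280) = 0.039P*.
The bracket is 0.569, giving P* = 0.501/0.039 = 12.8.

H* ≈ 121, P* ≈ 12.8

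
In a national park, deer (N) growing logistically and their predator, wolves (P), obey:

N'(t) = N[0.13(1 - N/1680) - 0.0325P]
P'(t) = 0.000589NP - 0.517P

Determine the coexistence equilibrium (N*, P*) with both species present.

N* ≈ 878, P* ≈ 1.91

From dP/dt = 0 with P > 0: 0.000589N* = 0.517, so N* = 878.
Substitute into dN/dt = 0: 0.13(1 - 878/1680) = 0.0325P*.
The bracket is 0.478, giving P* = 0.0621/0.0325 = 1.91.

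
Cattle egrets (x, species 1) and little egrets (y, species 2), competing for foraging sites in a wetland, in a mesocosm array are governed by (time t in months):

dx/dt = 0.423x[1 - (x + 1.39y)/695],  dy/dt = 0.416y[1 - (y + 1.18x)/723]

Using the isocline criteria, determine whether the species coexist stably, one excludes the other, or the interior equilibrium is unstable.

Compare the nullcline intercepts: K1/α12 = 695/1.39 = 500 < K2 = 723; K2/α21 = 723/1.18 = 613 < K1 = 695.
Since both are reversed, neither can invade when rare; the interior point is a saddle.

unstable coexistence (outcome depends on initial conditions)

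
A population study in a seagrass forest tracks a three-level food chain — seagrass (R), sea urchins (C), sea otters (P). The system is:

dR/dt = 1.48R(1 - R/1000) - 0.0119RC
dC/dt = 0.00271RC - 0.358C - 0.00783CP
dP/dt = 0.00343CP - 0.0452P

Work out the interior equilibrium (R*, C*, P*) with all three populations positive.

R* ≈ 894, C* ≈ 13.2, P* ≈ 264

From dP/dt = 0: 0.00343C* = 0.0452, so C* = 13.2.
From dR/dt = 0: 1.48(1 - R*/1000) = 0.0119·13.2, giving R* = 1000·(1 - 0.106) = 894.
From dC/dt = 0: 0.00271·894 - 0.358 = 0.00783P*, so P* = 2.06/0.00783 = 264.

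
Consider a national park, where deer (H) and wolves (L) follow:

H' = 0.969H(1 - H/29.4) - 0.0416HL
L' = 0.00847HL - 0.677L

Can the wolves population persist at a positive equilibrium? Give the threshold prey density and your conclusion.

The predator equation gives dL/dt > 0 only when H > 0.677/0.00847 = 79.9.
Without the predator, H → K = 29.4. Since 29.4 < 79.9, the predator cannot invade.

Threshold H = 79.9; K < 79.9, so no, the predator goes extinct.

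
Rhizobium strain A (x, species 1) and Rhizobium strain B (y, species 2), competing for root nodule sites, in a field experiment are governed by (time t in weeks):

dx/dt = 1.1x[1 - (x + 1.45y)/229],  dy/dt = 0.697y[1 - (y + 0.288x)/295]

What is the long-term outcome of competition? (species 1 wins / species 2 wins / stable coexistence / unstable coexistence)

species 2 excludes species 1

Compare the nullcline intercepts: K1/α12 = 229/1.45 = 158 < K2 = 295; K2/α21 = 295/0.288 = 1020 > K1 = 229.
Since the inequalities point opposite ways, species 2 can invade but species 1 cannot.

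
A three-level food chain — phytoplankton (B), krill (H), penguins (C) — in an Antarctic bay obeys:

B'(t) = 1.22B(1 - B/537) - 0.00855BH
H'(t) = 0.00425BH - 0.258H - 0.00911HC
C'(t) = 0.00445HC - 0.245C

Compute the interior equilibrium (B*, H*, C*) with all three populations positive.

B* ≈ 330, H* ≈ 55.1, C* ≈ 126

From dC/dt = 0: 0.00445H* = 0.245, so H* = 55.1.
From dB/dt = 0: 1.22(1 - B*/537) = 0.00855·55.1, giving B* = 537·(1 - 0.386) = 330.
From dH/dt = 0: 0.00425·330 - 0.258 = 0.00911C*, so C* = 1.14/0.00911 = 126.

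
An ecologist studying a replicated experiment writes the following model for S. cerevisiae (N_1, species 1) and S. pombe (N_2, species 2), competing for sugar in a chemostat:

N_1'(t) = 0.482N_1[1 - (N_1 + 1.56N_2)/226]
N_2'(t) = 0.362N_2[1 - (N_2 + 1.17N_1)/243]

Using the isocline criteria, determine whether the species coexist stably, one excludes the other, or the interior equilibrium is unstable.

Compare the nullcline intercepts: K1/α12 = 226/1.56 = 145 < K2 = 243; K2/α21 = 243/1.17 = 208 < K1 = 226.
Since both are reversed, neither can invade when rare; the interior point is a saddle.

unstable coexistence (outcome depends on initial conditions)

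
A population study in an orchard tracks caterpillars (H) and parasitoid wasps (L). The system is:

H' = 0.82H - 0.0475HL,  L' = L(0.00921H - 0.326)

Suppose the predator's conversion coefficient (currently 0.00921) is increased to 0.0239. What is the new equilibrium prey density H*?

H* ≈ 13.6

At the interior fixed point, setting dL/dt = 0 with L > 0 fixes H* = (predator death rate)/(HL coefficient) — independent of the other coefficients.
With the change, H* = 0.326/0.0239 = 13.6; it falls from 35.4.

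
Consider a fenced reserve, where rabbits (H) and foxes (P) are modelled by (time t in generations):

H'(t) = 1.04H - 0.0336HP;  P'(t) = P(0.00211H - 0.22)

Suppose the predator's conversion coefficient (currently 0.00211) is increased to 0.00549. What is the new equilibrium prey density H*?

H* ≈ 40.1

At the interior fixed point, setting dP/dt = 0 with P > 0 fixes H* = (predator death rate)/(HP coefficient) — independent of the other coefficients.
With the change, H* = 0.22/0.00549 = 40.1; it falls from 104.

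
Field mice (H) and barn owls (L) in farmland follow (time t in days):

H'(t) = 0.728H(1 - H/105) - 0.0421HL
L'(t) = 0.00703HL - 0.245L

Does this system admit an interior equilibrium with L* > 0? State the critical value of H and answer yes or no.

Threshold H = 34.9; K > 34.9, so yes, the predator persists.

The predator equation gives dL/dt > 0 only when H > 0.245/0.00703 = 34.9.
Without the predator, H → K = 105. Since 105 > 34.9, the predator can invade and persist.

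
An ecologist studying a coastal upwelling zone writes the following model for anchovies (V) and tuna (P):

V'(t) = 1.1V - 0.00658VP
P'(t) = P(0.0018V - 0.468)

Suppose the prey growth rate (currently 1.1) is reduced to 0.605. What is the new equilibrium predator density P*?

P* ≈ 91.9

At the interior fixed point, setting dV/dt = 0 with V > 0 fixes P* = (prey growth rate)/(VP coefficient) — independent of the other coefficients.
With the change, P* = 0.605/0.00658 = 91.9; it falls from 167.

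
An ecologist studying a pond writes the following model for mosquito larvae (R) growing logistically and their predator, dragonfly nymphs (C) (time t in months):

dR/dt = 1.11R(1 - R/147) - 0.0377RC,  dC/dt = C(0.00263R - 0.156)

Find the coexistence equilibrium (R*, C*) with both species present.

R* ≈ 59.3, C* ≈ 17.6

From dC/dt = 0 with C > 0: 0.00263R* = 0.156, so R* = 59.3.
Substitute into dR/dt = 0: 1.11(1 - 59.3/147) = 0.0377C*.
The bracket is 0.596, giving C* = 0.662/0.0377 = 17.6.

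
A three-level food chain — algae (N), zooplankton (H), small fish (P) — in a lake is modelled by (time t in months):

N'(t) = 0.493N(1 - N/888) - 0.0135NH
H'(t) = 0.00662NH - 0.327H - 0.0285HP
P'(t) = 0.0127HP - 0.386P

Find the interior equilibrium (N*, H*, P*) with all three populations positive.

N* ≈ 149, H* ≈ 30.4, P* ≈ 23.1

From dP/dt = 0: 0.0127H* = 0.386, so H* = 30.4.
From dN/dt = 0: 0.493(1 - N*/888) = 0.0135·30.4, giving N* = 888·(1 - 0.832) = 149.
From dH/dt = 0: 0.00662·149 - 0.327 = 0.0285P*, so P* = 0.659/0.0285 = 23.1.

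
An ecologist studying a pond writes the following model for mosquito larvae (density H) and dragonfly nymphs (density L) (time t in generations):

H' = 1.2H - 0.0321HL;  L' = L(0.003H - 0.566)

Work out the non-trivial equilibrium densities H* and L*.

H* ≈ 189, L* ≈ 37.4

Set dL/dt = 0 with L > 0: 0.003H - 0.566 = 0, so H* = 0.566/0.003 = 189.
Set dH/dt = 0 with H > 0: 1.2 - 0.0321L = 0, so L* = 1.2/0.0321 = 37.4.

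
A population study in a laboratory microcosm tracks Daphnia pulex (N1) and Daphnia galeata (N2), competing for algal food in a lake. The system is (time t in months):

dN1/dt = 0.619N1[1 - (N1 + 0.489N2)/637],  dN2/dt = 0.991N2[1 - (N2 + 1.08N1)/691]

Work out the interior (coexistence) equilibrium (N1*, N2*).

Setting both brackets to zero gives the nullclines N1 + 0.489N2 = 637 and 1.08N1 + N2 = 691.
Substituting N2 = 691 - 1.08N1 into the first: N1(1 - 0.489·1.08) = 637 - 0.489·691.
So N1* = 299/0.472 = 634, and then N2* = 691 - 1.08·634 = 6.44.

N1* ≈ 634, N2* ≈ 6.44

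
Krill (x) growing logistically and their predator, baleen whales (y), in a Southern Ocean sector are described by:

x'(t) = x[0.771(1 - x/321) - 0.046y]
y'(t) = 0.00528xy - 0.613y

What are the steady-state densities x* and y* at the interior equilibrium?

x* ≈ 116, y* ≈ 10.7

From dy/dt = 0 with y > 0: 0.00528x* = 0.613, so x* = 116.
Substitute into dx/dt = 0: 0.771(1 - 116/321) = 0.046y*.
The bracket is 0.638, giving y* = 0.492/0.046 = 10.7.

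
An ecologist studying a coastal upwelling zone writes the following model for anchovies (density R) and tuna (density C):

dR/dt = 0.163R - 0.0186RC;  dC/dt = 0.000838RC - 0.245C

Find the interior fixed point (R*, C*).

Set dC/dt = 0 with C > 0: 0.000838R - 0.245 = 0, so R* = 0.245/0.000838 = 292.
Set dR/dt = 0 with R > 0: 0.163 - 0.0186C = 0, so C* = 0.163/0.0186 = 8.76.

R* ≈ 292, C* ≈ 8.76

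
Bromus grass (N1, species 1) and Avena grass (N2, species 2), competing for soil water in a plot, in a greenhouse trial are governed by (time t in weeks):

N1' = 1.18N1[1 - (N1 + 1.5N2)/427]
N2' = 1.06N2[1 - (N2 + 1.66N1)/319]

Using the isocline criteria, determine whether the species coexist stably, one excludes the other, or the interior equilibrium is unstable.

unstable coexistence (outcome depends on initial conditions)

Compare the nullcline intercepts: K1/α12 = 427/1.5 = 285 < K2 = 319; K2/α21 = 319/1.66 = 192 < K1 = 427.
Since both are reversed, neither can invade when rare; the interior point is a saddle.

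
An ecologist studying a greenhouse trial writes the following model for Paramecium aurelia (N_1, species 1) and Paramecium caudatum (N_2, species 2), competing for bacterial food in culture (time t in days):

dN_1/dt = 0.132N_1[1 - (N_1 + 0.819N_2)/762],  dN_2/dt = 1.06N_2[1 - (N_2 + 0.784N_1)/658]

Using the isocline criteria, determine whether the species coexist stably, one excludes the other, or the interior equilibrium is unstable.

stable coexistence

Compare the nullcline intercepts: K1/α12 = 762/0.819 = 930 > K2 = 658; K2/α21 = 658/0.784 = 839 > K1 = 762.
Since both inequalities hold, each species can invade when rare, so the interior equilibrium is stable.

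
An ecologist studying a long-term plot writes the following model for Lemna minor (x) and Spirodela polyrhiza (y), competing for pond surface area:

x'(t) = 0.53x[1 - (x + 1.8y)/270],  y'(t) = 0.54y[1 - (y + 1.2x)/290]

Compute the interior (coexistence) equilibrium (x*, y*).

x* ≈ 217, y* ≈ 29.3

Setting both brackets to zero gives the nullclines x + 1.8y = 270 and 1.2x + y = 290.
Substituting y = 290 - 1.2x into the first: x(1 - 1.8·1.2) = 270 - 1.8·290.
So x* = -252/-1.16 = 217, and then y* = 290 - 1.2·217 = 29.3.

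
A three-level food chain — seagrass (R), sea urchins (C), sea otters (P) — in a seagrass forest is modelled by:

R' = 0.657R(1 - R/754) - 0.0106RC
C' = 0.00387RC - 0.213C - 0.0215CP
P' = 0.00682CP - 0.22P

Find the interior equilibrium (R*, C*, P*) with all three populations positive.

R* ≈ 362, C* ≈ 32.3, P* ≈ 55.2

From dP/dt = 0: 0.00682C* = 0.22, so C* = 32.3.
From dR/dt = 0: 0.657(1 - R*/754) = 0.0106·32.3, giving R* = 754·(1 - 0.52) = 362.
From dC/dt = 0: 0.00387·362 - 0.213 = 0.0215P*, so P* = 1.19/0.0215 = 55.2.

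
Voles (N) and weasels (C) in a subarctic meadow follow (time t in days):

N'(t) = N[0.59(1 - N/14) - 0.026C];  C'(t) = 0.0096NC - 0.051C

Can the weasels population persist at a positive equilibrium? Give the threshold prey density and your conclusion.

Threshold N = 5.31; K > 5.31, so yes, the predator persists.

The predator equation gives dC/dt > 0 only when N > 0.051/0.0096 = 5.31.
Without the predator, N → K = 14. Since 14 > 5.31, the predator can invade and persist.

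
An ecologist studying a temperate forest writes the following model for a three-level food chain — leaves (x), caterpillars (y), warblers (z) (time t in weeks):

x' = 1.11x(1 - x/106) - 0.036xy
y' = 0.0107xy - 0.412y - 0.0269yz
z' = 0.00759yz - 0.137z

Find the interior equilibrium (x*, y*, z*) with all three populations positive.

From dz/dt = 0: 0.00759y* = 0.137, so y* = 18.1.
From dx/dt = 0: 1.11(1 - x*/106) = 0.036·18.1, giving x* = 106·(1 - 0.585) = 43.9.
From dy/dt = 0: 0.0107·43.9 - 0.412 = 0.0269z*, so z* = 0.0582/0.0269 = 2.16.

x* ≈ 43.9, y* ≈ 18.1, z* ≈ 2.16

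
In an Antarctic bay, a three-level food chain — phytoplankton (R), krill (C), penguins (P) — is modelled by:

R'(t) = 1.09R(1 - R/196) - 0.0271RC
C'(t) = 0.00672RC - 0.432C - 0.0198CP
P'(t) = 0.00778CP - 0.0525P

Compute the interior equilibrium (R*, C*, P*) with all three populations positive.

R* ≈ 163, C* ≈ 6.75, P* ≈ 33.5

From dP/dt = 0: 0.00778C* = 0.0525, so C* = 6.75.
From dR/dt = 0: 1.09(1 - R*/196) = 0.0271·6.75, giving R* = 196·(1 - 0.168) = 163.
From dC/dt = 0: 0.00672·163 - 0.432 = 0.0198P*, so P* = 0.664/0.0198 = 33.5.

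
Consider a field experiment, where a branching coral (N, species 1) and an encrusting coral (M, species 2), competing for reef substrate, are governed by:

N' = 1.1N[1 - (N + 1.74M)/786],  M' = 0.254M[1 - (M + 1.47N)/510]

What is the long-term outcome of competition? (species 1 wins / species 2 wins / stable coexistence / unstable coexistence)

Compare the nullcline intercepts: K1/α12 = 786/1.74 = 452 < K2 = 510; K2/α21 = 510/1.47 = 347 < K1 = 786.
Since both are reversed, neither can invade when rare; the interior point is a saddle.

unstable coexistence (outcome depends on initial conditions)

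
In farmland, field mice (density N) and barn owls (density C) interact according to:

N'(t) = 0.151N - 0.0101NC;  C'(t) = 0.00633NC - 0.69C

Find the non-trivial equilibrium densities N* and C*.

Set dC/dt = 0 with C > 0: 0.00633N - 0.69 = 0, so N* = 0.69/0.00633 = 109.
Set dN/dt = 0 with N > 0: 0.151 - 0.0101C = 0, so C* = 0.151/0.0101 = 15.

N* ≈ 109, C* ≈ 15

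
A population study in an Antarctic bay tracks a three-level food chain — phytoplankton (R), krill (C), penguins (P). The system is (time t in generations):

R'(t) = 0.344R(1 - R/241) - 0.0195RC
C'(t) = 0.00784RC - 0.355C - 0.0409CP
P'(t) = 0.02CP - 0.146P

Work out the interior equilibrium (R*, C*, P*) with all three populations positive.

R* ≈ 141, C* ≈ 7.3, P* ≈ 18.4

From dP/dt = 0: 0.02C* = 0.146, so C* = 7.3.
From dR/dt = 0: 0.344(1 - R*/241) = 0.0195·7.3, giving R* = 241·(1 - 0.414) = 141.
From dC/dt = 0: 0.00784·141 - 0.355 = 0.0409P*, so P* = 0.753/0.0409 = 18.4.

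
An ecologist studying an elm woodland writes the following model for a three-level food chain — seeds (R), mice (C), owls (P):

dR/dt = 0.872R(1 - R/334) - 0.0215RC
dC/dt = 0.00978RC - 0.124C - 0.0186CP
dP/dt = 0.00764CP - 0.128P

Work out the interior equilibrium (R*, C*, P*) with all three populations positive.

R* ≈ 196, C* ≈ 16.8, P* ≈ 96.4

From dP/dt = 0: 0.00764C* = 0.128, so C* = 16.8.
From dR/dt = 0: 0.872(1 - R*/334) = 0.0215·16.8, giving R* = 334·(1 - 0.413) = 196.
From dC/dt = 0: 0.00978·196 - 0.124 = 0.0186P*, so P* = 1.79/0.0186 = 96.4.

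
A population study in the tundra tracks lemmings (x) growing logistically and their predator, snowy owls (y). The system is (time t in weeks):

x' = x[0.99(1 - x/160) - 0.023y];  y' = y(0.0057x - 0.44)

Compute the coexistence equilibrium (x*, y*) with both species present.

x* ≈ 77.2, y* ≈ 22.3

From dy/dt = 0 with y > 0: 0.0057x* = 0.44, so x* = 77.2.
Substitute into dx/dt = 0: 0.99(1 - 77.2/160) = 0.023y*.
The bracket is 0.518, giving y* = 0.512/0.023 = 22.3.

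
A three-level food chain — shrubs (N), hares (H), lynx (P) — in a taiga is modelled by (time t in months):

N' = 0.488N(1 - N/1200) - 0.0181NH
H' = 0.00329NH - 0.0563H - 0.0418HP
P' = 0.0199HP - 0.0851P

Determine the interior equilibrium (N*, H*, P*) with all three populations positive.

N* ≈ 1010, H* ≈ 4.28, P* ≈ 78.1

From dP/dt = 0: 0.0199H* = 0.0851, so H* = 4.28.
From dN/dt = 0: 0.488(1 - N*/1200) = 0.0181·4.28, giving N* = 1200·(1 - 0.159) = 1010.
From dH/dt = 0: 0.00329·1010 - 0.0563 = 0.0418P*, so P* = 3.27/0.0418 = 78.1.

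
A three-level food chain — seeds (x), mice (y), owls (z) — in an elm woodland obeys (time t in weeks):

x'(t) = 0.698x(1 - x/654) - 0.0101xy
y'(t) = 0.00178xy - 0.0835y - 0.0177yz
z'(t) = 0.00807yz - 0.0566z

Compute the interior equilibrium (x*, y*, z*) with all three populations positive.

x* ≈ 588, y* ≈ 7.01, z* ≈ 54.4

From dz/dt = 0: 0.00807y* = 0.0566, so y* = 7.01.
From dx/dt = 0: 0.698(1 - x*/654) = 0.0101·7.01, giving x* = 654·(1 - 0.101) = 588.
From dy/dt = 0: 0.00178·588 - 0.0835 = 0.0177z*, so z* = 0.962/0.0177 = 54.4.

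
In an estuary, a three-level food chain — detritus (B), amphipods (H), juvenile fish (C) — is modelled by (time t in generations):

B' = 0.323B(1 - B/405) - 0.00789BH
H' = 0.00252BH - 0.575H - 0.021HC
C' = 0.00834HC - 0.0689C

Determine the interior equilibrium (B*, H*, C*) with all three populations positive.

From dC/dt = 0: 0.00834H* = 0.0689, so H* = 8.26.
From dB/dt = 0: 0.323(1 - B*/405) = 0.00789·8.26, giving B* = 405·(1 - 0.202) = 323.
From dH/dt = 0: 0.00252·323 - 0.575 = 0.021C*, so C* = 0.24/0.021 = 11.4.

B* ≈ 323, H* ≈ 8.26, C* ≈ 11.4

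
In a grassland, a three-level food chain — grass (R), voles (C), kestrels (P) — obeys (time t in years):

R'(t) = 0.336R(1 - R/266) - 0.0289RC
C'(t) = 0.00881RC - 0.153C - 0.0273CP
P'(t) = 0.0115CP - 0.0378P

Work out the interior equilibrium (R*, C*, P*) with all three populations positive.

From dP/dt = 0: 0.0115C* = 0.0378, so C* = 3.29.
From dR/dt = 0: 0.336(1 - R*/266) = 0.0289·3.29, giving R* = 266·(1 - 0.283) = 191.
From dC/dt = 0: 0.00881·191 - 0.153 = 0.0273P*, so P* = 1.53/0.0273 = 56.

R* ≈ 191, C* ≈ 3.29, P* ≈ 56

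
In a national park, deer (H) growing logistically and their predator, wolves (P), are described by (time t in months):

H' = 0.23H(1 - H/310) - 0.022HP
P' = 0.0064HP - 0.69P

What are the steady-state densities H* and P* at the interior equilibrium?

From dP/dt = 0 with P > 0: 0.0064H* = 0.69, so H* = 108.
Substitute into dH/dt = 0: 0.23(1 - 108/310) = 0.022P*.
The bracket is 0.652, giving P* = 0.15/0.022 = 6.82.

H* ≈ 108, P* ≈ 6.82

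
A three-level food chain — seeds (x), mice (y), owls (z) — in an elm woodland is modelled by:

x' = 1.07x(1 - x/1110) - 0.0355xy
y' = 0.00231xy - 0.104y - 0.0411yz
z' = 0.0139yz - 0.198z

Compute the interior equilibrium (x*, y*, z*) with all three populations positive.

From dz/dt = 0: 0.0139y* = 0.198, so y* = 14.2.
From dx/dt = 0: 1.07(1 - x*/1110) = 0.0355·14.2, giving x* = 1110·(1 - 0.473) = 585.
From dy/dt = 0: 0.00231·585 - 0.104 = 0.0411z*, so z* = 1.25/0.0411 = 30.4.

x* ≈ 585, y* ≈ 14.2, z* ≈ 30.4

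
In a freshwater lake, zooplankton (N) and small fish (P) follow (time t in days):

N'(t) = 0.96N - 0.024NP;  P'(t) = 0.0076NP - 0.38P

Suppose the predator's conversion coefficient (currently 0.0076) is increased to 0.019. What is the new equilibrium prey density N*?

N* ≈ 20

At the interior fixed point, setting dP/dt = 0 with P > 0 fixes N* = (predator death rate)/(NP coefficient) — independent of the other coefficients.
With the change, N* = 0.38/0.019 = 20; it falls from 50.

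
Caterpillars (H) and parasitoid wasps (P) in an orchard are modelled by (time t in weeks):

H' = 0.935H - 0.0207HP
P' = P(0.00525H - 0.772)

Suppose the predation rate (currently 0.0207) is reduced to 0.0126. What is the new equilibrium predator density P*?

At the interior fixed point, setting dH/dt = 0 with H > 0 fixes P* = (prey growth rate)/(HP coefficient) — independent of the other coefficients.
With the change, P* = 0.935/0.0126 = 74.2; it rises from 45.2.

P* ≈ 74.2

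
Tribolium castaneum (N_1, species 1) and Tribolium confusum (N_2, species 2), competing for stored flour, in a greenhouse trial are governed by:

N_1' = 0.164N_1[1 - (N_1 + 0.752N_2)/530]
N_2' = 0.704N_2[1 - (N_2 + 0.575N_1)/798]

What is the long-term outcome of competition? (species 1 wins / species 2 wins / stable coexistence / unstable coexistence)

species 2 excludes species 1

Compare the nullcline intercepts: K1/α12 = 530/0.752 = 705 < K2 = 798; K2/α21 = 798/0.575 = 1390 > K1 = 530.
Since the inequalities point opposite ways, species 2 can invade but species 1 cannot.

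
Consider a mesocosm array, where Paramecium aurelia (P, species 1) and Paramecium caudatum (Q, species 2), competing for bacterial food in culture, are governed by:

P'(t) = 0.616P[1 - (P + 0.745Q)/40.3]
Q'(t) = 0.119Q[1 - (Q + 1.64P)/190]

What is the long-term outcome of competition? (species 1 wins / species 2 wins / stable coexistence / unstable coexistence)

Compare the nullcline intercepts: K1/α12 = 40.3/0.745 = 54.1 < K2 = 190; K2/α21 = 190/1.64 = 116 > K1 = 40.3.
Since the inequalities point opposite ways, species 2 can invade but species 1 cannot.

species 2 excludes species 1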